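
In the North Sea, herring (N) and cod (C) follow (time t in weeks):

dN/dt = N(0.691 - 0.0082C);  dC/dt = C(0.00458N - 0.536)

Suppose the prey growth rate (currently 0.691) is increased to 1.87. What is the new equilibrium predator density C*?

At the interior fixed point, setting dN/dt = 0 with N > 0 fixes C* = (prey growth rate)/(NC coefficient) — independent of the other coefficients.
With the change, C* = 1.87/0.0082 = 228; it rises from 84.3.

C* ≈ 228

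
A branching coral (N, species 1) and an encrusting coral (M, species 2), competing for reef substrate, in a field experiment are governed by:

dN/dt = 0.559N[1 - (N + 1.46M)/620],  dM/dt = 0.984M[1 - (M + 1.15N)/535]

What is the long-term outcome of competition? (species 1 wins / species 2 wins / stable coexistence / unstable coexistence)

unstable coexistence (outcome depends on initial conditions)

Compare the nullcline intercepts: K1/α12 = 620/1.46 = 425 < K2 = 535; K2/α21 = 535/1.15 = 465 < K1 = 620.
Since both are reversed, neither can invade when rare; the interior point is a saddle.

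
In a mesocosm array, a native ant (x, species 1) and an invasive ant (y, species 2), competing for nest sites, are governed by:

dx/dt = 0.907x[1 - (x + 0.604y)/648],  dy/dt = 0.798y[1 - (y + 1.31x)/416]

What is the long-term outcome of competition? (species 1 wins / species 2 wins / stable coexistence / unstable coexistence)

species 1 excludes species 2

Compare the nullcline intercepts: K1/α12 = 648/0.604 = 1070 > K2 = 416; K2/α21 = 416/1.31 = 318 < K1 = 648.
Since the inequalities point opposite ways, species 1 can invade but species 2 cannot.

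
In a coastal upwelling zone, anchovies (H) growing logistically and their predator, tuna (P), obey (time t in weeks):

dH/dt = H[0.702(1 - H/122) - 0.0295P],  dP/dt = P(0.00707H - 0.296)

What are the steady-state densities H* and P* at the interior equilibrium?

From dP/dt = 0 with P > 0: 0.00707H* = 0.296, so H* = 41.9.
Substitute into dH/dt = 0: 0.702(1 - 41.9/122) = 0.0295P*.
The bracket is 0.657, giving P* = 0.461/0.0295 = 15.6.

H* ≈ 41.9, P* ≈ 15.6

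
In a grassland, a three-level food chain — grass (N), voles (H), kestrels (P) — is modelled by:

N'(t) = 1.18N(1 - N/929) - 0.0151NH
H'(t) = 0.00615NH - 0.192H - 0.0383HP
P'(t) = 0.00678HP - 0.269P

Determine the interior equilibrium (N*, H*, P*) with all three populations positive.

From dP/dt = 0: 0.00678H* = 0.269, so H* = 39.7.
From dN/dt = 0: 1.18(1 - N*/929) = 0.0151·39.7, giving N* = 929·(1 - 0.508) = 457.
From dH/dt = 0: 0.00615·457 - 0.192 = 0.0383P*, so P* = 2.62/0.0383 = 68.4.

N* ≈ 457, H* ≈ 39.7, P* ≈ 68.4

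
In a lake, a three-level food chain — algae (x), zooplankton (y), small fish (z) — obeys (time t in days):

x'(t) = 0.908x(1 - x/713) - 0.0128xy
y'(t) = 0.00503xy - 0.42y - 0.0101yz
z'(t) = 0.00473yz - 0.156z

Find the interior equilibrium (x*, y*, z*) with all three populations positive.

From dz/dt = 0: 0.00473y* = 0.156, so y* = 33.
From dx/dt = 0: 0.908(1 - x*/713) = 0.0128·33, giving x* = 713·(1 - 0.465) = 382.
From dy/dt = 0: 0.00503·382 - 0.42 = 0.0101z*, so z* = 1.5/0.0101 = 148.

x* ≈ 382, y* ≈ 33, z* ≈ 148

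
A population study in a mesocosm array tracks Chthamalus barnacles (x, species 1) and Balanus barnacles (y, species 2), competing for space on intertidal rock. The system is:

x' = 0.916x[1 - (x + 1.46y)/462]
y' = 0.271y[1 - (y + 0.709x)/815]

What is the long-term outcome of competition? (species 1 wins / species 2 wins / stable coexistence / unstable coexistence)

species 2 excludes species 1

Compare the nullcline intercepts: K1/α12 = 462/1.46 = 316 < K2 = 815; K2/α21 = 815/0.709 = 1150 > K1 = 462.
Since the inequalities point opposite ways, species 2 can invade but species 1 cannot.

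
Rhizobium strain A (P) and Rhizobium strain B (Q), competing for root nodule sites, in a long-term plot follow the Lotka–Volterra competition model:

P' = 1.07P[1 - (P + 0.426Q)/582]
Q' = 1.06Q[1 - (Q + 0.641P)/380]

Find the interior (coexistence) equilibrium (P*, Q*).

P* ≈ 578, Q* ≈ 9.54

Setting both brackets to zero gives the nullclines P + 0.426Q = 582 and 0.641P + Q = 380.
Substituting Q = 380 - 0.641P into the first: P(1 - 0.426·0.641) = 582 - 0.426·380.
So P* = 420/0.727 = 578, and then Q* = 380 - 0.641·578 = 9.54.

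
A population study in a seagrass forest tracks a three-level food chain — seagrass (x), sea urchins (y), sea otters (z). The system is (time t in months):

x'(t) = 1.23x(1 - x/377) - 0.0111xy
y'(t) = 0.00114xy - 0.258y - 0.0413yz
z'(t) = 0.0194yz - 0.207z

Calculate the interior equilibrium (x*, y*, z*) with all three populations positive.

x* ≈ 341, y* ≈ 10.7, z* ≈ 3.16

From dz/dt = 0: 0.0194y* = 0.207, so y* = 10.7.
From dx/dt = 0: 1.23(1 - x*/377) = 0.0111·10.7, giving x* = 377·(1 - 0.0963) = 341.
From dy/dt = 0: 0.00114·341 - 0.258 = 0.0413z*, so z* = 0.13/0.0413 = 3.16.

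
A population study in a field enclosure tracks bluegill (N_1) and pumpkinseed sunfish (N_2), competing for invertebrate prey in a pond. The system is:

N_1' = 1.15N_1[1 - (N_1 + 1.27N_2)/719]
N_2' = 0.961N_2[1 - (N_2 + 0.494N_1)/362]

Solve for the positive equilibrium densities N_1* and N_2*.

N_1* ≈ 696, N_2* ≈ 18.3

Setting both brackets to zero gives the nullclines N_1 + 1.27N_2 = 719 and 0.494N_1 + N_2 = 362.
Substituting N_2 = 362 - 0.494N_1 into the first: N_1(1 - 1.27·0.494) = 719 - 1.27·362.
So N_1* = 259/0.373 = 696, and then N_2* = 362 - 0.494·696 = 18.3.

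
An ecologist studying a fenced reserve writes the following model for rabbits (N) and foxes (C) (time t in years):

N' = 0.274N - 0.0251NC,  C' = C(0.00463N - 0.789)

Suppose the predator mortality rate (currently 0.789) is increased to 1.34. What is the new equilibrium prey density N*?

At the interior fixed point, setting dC/dt = 0 with C > 0 fixes N* = (predator death rate)/(NC coefficient) — independent of the other coefficients.
With the change, N* = 1.34/0.00463 = 289; it rises from 170.

N* ≈ 289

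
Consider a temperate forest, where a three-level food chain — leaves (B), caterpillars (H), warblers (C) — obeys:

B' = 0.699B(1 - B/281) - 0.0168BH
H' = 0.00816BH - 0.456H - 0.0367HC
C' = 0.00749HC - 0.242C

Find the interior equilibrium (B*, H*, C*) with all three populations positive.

From dC/dt = 0: 0.00749H* = 0.242, so H* = 32.3.
From dB/dt = 0: 0.699(1 - B*/281) = 0.0168·32.3, giving B* = 281·(1 - 0.777) = 62.8.
From dH/dt = 0: 0.00816·62.8 - 0.456 = 0.0367C*, so C* = 0.0564/0.0367 = 1.54.

B* ≈ 62.8, H* ≈ 32.3, C* ≈ 1.54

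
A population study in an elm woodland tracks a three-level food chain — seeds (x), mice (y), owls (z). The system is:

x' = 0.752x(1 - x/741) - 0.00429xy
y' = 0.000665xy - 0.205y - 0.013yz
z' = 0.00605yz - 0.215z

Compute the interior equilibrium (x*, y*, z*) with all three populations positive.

x* ≈ 591, y* ≈ 35.5, z* ≈ 14.5

From dz/dt = 0: 0.00605y* = 0.215, so y* = 35.5.
From dx/dt = 0: 0.752(1 - x*/741) = 0.00429·35.5, giving x* = 741·(1 - 0.203) = 591.
From dy/dt = 0: 0.000665·591 - 0.205 = 0.013z*, so z* = 0.188/0.013 = 14.5.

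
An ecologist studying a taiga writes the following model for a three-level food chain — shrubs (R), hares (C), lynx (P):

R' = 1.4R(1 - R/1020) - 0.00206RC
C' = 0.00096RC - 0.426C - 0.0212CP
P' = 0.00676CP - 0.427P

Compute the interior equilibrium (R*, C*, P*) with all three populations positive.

R* ≈ 925, C* ≈ 63.2, P* ≈ 21.8

From dP/dt = 0: 0.00676C* = 0.427, so C* = 63.2.
From dR/dt = 0: 1.4(1 - R*/1020) = 0.00206·63.2, giving R* = 1020·(1 - 0.0929) = 925.
From dC/dt = 0: 0.00096·925 - 0.426 = 0.0212P*, so P* = 0.462/0.0212 = 21.8.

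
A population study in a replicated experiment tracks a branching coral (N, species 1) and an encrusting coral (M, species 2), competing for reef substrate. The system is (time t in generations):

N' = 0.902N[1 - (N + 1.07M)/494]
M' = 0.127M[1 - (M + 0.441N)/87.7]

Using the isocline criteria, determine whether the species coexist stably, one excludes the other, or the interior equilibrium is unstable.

species 1 excludes species 2

Compare the nullcline intercepts: K1/α12 = 494/1.07 = 462 > K2 = 87.7; K2/α21 = 87.7/0.441 = 199 < K1 = 494.
Since the inequalities point opposite ways, species 1 can invade but species 2 cannot.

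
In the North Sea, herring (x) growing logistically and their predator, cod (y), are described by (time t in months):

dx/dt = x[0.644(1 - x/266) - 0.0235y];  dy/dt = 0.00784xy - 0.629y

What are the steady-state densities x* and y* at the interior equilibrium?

From dy/dt = 0 with y > 0: 0.00784x* = 0.629, so x* = 80.2.
Substitute into dx/dt = 0: 0.644(1 - 80.2/266) = 0.0235y*.
The bracket is 0.698, giving y* = 0.45/0.0235 = 19.1.

x* ≈ 80.2, y* ≈ 19.1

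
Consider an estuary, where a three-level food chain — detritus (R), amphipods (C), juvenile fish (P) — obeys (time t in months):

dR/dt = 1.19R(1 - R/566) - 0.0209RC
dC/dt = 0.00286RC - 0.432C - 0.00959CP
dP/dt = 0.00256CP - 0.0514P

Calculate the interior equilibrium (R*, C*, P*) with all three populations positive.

R* ≈ 366, C* ≈ 20.1, P* ≈ 64.2

From dP/dt = 0: 0.00256C* = 0.0514, so C* = 20.1.
From dR/dt = 0: 1.19(1 - R*/566) = 0.0209·20.1, giving R* = 566·(1 - 0.353) = 366.
From dC/dt = 0: 0.00286·366 - 0.432 = 0.00959P*, so P* = 0.616/0.00959 = 64.2.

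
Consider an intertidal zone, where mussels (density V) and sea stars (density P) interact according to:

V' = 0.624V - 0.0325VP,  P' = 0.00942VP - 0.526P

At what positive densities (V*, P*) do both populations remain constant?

V* ≈ 55.8, P* ≈ 19.2

Set dP/dt = 0 with P > 0: 0.00942V - 0.526 = 0, so V* = 0.526/0.00942 = 55.8.
Set dV/dt = 0 with V > 0: 0.624 - 0.0325P = 0, so P* = 0.624/0.0325 = 19.2.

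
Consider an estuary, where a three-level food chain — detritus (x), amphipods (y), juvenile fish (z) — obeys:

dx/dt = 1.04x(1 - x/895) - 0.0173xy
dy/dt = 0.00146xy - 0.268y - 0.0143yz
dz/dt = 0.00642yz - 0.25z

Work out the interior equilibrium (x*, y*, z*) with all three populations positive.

x* ≈ 315, y* ≈ 38.9, z* ≈ 13.4

From dz/dt = 0: 0.00642y* = 0.25, so y* = 38.9.
From dx/dt = 0: 1.04(1 - x*/895) = 0.0173·38.9, giving x* = 895·(1 - 0.648) = 315.
From dy/dt = 0: 0.00146·315 - 0.268 = 0.0143z*, so z* = 0.192/0.0143 = 13.4.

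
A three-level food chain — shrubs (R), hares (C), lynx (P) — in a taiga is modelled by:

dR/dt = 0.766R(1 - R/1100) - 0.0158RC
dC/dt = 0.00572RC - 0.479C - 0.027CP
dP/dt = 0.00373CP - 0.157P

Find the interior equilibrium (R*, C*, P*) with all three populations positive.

R* ≈ 145, C* ≈ 42.1, P* ≈ 13

From dP/dt = 0: 0.00373C* = 0.157, so C* = 42.1.
From dR/dt = 0: 0.766(1 - R*/1100) = 0.0158·42.1, giving R* = 1100·(1 - 0.868) = 145.
From dC/dt = 0: 0.00572·145 - 0.479 = 0.027P*, so P* = 0.35/0.027 = 13.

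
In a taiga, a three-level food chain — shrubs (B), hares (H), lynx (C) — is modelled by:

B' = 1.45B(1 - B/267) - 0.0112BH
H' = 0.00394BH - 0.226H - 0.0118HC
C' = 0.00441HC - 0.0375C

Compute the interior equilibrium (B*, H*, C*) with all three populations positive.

B* ≈ 249, H* ≈ 8.5, C* ≈ 64.1

From dC/dt = 0: 0.00441H* = 0.0375, so H* = 8.5.
From dB/dt = 0: 1.45(1 - B*/267) = 0.0112·8.5, giving B* = 267·(1 - 0.0657) = 249.
From dH/dt = 0: 0.00394·249 - 0.226 = 0.0118C*, so C* = 0.757/0.0118 = 64.1.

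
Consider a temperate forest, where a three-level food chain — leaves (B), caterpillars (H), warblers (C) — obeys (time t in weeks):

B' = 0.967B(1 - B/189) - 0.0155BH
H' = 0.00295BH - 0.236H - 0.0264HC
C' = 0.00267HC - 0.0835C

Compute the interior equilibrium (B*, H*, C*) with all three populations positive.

From dC/dt = 0: 0.00267H* = 0.0835, so H* = 31.3.
From dB/dt = 0: 0.967(1 - B*/189) = 0.0155·31.3, giving B* = 189·(1 - 0.501) = 94.3.
From dH/dt = 0: 0.00295·94.3 - 0.236 = 0.0264C*, so C* = 0.0421/0.0264 = 1.59.

B* ≈ 94.3, H* ≈ 31.3, C* ≈ 1.59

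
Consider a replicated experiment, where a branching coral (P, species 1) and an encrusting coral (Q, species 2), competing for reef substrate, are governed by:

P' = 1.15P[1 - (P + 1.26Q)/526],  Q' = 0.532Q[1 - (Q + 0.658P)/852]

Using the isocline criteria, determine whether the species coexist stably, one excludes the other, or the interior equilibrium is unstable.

Compare the nullcline intercepts: K1/α12 = 526/1.26 = 417 < K2 = 852; K2/α21 = 852/0.658 = 1290 > K1 = 526.
Since the inequalities point opposite ways, species 2 can invade but species 1 cannot.

species 2 excludes species 1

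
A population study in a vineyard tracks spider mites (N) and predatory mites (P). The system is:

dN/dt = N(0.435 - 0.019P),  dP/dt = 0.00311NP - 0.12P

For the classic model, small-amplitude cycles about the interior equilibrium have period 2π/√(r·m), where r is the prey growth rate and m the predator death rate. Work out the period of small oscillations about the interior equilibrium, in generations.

T ≈ 27.5 generations

Here r = 0.435 and m = 0.12, so r·m = 0.0522.
ω = √0.0522 = 0.228 per generation, hence T = 2π/ω ≈ 27.5 generations.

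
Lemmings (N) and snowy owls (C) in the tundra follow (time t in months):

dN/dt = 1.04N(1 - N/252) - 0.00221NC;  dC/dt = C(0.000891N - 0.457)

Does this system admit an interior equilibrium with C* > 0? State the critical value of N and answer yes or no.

The predator equation gives dC/dt > 0 only when N > 0.457/0.000891 = 513.
Without the predator, N → K = 252. Since 252 < 513, the predator cannot invade.

Threshold N = 513; K < 513, so no, the predator goes extinct.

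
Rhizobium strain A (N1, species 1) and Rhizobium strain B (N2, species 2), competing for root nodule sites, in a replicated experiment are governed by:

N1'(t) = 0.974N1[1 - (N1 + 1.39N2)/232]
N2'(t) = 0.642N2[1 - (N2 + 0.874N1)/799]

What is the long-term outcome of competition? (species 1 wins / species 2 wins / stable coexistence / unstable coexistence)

Compare the nullcline intercepts: K1/α12 = 232/1.39 = 167 < K2 = 799; K2/α21 = 799/0.874 = 914 > K1 = 232.
Since the inequalities point opposite ways, species 2 can invade but species 1 cannot.

species 2 excludes species 1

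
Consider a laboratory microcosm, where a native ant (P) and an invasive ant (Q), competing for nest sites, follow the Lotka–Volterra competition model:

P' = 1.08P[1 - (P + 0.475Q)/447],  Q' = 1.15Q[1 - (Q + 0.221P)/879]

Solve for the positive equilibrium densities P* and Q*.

Setting both brackets to zero gives the nullclines P + 0.475Q = 447 and 0.221P + Q = 879.
Substituting Q = 879 - 0.221P into the first: P(1 - 0.475·0.221) = 447 - 0.475·879.
So P* = 29.5/0.895 = 32.9, and then Q* = 879 - 0.221·32.9 = 872.

P* ≈ 32.9, Q* ≈ 872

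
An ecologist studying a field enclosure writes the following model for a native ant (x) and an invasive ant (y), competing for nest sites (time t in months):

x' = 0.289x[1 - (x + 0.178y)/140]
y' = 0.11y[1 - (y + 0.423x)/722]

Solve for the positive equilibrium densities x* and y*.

x* ≈ 12.4, y* ≈ 717

Setting both brackets to zero gives the nullclines x + 0.178y = 140 and 0.423x + y = 722.
Substituting y = 722 - 0.423x into the first: x(1 - 0.178·0.423) = 140 - 0.178·722.
So x* = 11.5/0.925 = 12.4, and then y* = 722 - 0.423·12.4 = 717.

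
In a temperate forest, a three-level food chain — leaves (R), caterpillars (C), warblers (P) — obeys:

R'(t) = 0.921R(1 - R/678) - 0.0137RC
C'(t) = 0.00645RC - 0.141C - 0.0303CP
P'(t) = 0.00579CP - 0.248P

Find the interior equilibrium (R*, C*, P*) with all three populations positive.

From dP/dt = 0: 0.00579C* = 0.248, so C* = 42.8.
From dR/dt = 0: 0.921(1 - R*/678) = 0.0137·42.8, giving R* = 678·(1 - 0.637) = 246.
From dC/dt = 0: 0.00645·246 - 0.141 = 0.0303P*, so P* = 1.45/0.0303 = 47.7.

R* ≈ 246, C* ≈ 42.8, P* ≈ 47.7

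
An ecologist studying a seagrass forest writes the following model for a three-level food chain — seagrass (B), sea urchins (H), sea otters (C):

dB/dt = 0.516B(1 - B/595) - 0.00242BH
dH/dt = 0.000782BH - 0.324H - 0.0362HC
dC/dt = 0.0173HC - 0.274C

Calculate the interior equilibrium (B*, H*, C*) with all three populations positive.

From dC/dt = 0: 0.0173H* = 0.274, so H* = 15.8.
From dB/dt = 0: 0.516(1 - B*/595) = 0.00242·15.8, giving B* = 595·(1 - 0.0743) = 551.
From dH/dt = 0: 0.000782·551 - 0.324 = 0.0362C*, so C* = 0.107/0.0362 = 2.95.

B* ≈ 551, H* ≈ 15.8, C* ≈ 2.95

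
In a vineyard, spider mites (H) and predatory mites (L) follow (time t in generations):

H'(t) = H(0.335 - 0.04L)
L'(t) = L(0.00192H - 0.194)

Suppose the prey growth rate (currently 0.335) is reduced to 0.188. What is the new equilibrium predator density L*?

At the interior fixed point, setting dH/dt = 0 with H > 0 fixes L* = (prey growth rate)/(HL coefficient) — independent of the other coefficients.
With the change, L* = 0.188/0.04 = 4.7; it falls from 8.38.

L* ≈ 4.7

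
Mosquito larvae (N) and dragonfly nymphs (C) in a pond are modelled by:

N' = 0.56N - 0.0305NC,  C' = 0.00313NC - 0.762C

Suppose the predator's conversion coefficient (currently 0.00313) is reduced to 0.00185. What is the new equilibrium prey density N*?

At the interior fixed point, setting dC/dt = 0 with C > 0 fixes N* = (predator death rate)/(NC coefficient) — independent of the other coefficients.
With the change, N* = 0.762/0.00185 = 412; it rises from 243.

N* ≈ 412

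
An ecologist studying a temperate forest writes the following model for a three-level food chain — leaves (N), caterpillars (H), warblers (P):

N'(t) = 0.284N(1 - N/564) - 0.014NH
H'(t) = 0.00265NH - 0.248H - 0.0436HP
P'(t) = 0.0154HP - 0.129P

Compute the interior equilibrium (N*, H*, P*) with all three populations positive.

N* ≈ 331, H* ≈ 8.38, P* ≈ 14.4

From dP/dt = 0: 0.0154H* = 0.129, so H* = 8.38.
From dN/dt = 0: 0.284(1 - N*/564) = 0.014·8.38, giving N* = 564·(1 - 0.413) = 331.
From dH/dt = 0: 0.00265·331 - 0.248 = 0.0436P*, so P* = 0.629/0.0436 = 14.4.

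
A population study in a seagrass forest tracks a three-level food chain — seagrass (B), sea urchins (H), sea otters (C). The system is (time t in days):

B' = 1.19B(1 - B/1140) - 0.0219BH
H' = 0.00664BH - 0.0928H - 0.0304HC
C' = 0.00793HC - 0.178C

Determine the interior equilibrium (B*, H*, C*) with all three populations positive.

From dC/dt = 0: 0.00793H* = 0.178, so H* = 22.4.
From dB/dt = 0: 1.19(1 - B*/1140) = 0.0219·22.4, giving B* = 1140·(1 - 0.413) = 669.
From dH/dt = 0: 0.00664·669 - 0.0928 = 0.0304C*, so C* = 4.35/0.0304 = 143.

B* ≈ 669, H* ≈ 22.4, C* ≈ 143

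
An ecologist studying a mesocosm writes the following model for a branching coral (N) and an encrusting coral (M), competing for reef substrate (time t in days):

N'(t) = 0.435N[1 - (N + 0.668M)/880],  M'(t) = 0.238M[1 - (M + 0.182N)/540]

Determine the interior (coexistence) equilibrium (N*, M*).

N* ≈ 591, M* ≈ 432

Setting both brackets to zero gives the nullclines N + 0.668M = 880 and 0.182N + M = 540.
Substituting M = 540 - 0.182N into the first: N(1 - 0.668·0.182) = 880 - 0.668·540.
So N* = 519/0.878 = 591, and then M* = 540 - 0.182·591 = 432.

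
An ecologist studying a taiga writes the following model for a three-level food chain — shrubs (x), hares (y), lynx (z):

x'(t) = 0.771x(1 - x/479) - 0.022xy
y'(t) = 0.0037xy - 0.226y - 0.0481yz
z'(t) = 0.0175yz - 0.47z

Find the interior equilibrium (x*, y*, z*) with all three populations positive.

x* ≈ 112, y* ≈ 26.9, z* ≈ 3.91

From dz/dt = 0: 0.0175y* = 0.47, so y* = 26.9.
From dx/dt = 0: 0.771(1 - x*/479) = 0.022·26.9, giving x* = 479·(1 - 0.766) = 112.
From dy/dt = 0: 0.0037·112 - 0.226 = 0.0481z*, so z* = 0.188/0.0481 = 3.91.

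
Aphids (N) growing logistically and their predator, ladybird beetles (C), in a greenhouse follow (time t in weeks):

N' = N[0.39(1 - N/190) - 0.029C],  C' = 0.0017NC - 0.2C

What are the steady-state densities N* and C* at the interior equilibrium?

N* ≈ 118, C* ≈ 5.12

From dC/dt = 0 with C > 0: 0.0017N* = 0.2, so N* = 118.
Substitute into dN/dt = 0: 0.39(1 - 118/190) = 0.029C*.
The bracket is 0.381, giving C* = 0.149/0.029 = 5.12.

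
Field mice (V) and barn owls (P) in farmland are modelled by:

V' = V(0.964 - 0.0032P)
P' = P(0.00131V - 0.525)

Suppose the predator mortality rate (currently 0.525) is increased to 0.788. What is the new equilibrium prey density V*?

V* ≈ 602

At the interior fixed point, setting dP/dt = 0 with P > 0 fixes V* = (predator death rate)/(VP coefficient) — independent of the other coefficients.
With the change, V* = 0.788/0.00131 = 602; it rises from 401.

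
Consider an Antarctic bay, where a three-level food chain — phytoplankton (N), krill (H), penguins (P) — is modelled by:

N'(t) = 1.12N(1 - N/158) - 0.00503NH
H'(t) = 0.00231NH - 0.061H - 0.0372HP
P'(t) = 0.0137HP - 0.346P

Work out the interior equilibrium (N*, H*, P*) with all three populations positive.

From dP/dt = 0: 0.0137H* = 0.346, so H* = 25.3.
From dN/dt = 0: 1.12(1 - N*/158) = 0.00503·25.3, giving N* = 158·(1 - 0.113) = 140.
From dH/dt = 0: 0.00231·140 - 0.061 = 0.0372P*, so P* = 0.263/0.0372 = 7.06.

N* ≈ 140, H* ≈ 25.3, P* ≈ 7.06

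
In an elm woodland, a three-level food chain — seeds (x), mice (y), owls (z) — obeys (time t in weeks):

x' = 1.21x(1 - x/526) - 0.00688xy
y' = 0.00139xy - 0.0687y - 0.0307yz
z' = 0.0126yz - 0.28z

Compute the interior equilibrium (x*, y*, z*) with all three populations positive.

x* ≈ 460, y* ≈ 22.2, z* ≈ 18.6

From dz/dt = 0: 0.0126y* = 0.28, so y* = 22.2.
From dx/dt = 0: 1.21(1 - x*/526) = 0.00688·22.2, giving x* = 526·(1 - 0.126) = 460.
From dy/dt = 0: 0.00139·460 - 0.0687 = 0.0307z*, so z* = 0.57/0.0307 = 18.6.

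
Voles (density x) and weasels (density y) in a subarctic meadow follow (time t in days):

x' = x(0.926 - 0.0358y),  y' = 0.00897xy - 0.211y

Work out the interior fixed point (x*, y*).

Set dy/dt = 0 with y > 0: 0.00897x - 0.211 = 0, so x* = 0.211/0.00897 = 23.5.
Set dx/dt = 0 with x > 0: 0.926 - 0.0358y = 0, so y* = 0.926/0.0358 = 25.9.

x* ≈ 23.5, y* ≈ 25.9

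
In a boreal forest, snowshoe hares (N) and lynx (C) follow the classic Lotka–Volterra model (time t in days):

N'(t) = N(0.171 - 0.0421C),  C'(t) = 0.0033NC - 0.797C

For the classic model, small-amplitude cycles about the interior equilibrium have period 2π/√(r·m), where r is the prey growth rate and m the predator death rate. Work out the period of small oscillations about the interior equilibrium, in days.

Here r = 0.171 and m = 0.797, so r·m = 0.136.
ω = √0.136 = 0.369 per day, hence T = 2π/ω ≈ 17 days.

T ≈ 17 days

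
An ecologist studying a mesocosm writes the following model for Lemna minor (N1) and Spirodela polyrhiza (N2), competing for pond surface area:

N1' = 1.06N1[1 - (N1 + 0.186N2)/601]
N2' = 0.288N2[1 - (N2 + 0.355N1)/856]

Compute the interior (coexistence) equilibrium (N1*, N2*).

Setting both brackets to zero gives the nullclines N1 + 0.186N2 = 601 and 0.355N1 + N2 = 856.
Substituting N2 = 856 - 0.355N1 into the first: N1(1 - 0.186·0.355) = 601 - 0.186·856.
So N1* = 442/0.934 = 473, and then N2* = 856 - 0.355·473 = 688.

N1* ≈ 473, N2* ≈ 688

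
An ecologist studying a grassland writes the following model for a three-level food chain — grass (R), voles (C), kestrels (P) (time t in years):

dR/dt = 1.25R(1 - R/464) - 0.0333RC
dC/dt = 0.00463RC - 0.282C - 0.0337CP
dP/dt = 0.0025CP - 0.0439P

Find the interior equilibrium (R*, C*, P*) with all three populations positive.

From dP/dt = 0: 0.0025C* = 0.0439, so C* = 17.6.
From dR/dt = 0: 1.25(1 - R*/464) = 0.0333·17.6, giving R* = 464·(1 - 0.468) = 247.
From dC/dt = 0: 0.00463·247 - 0.282 = 0.0337P*, so P* = 0.861/0.0337 = 25.6.

R* ≈ 247, C* ≈ 17.6, P* ≈ 25.6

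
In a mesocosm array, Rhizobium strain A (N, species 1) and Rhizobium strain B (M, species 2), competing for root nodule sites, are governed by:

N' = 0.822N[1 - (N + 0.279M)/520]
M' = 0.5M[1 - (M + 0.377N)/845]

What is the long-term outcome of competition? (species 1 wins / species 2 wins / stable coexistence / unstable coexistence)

Compare the nullcline intercepts: K1/α12 = 520/0.279 = 1860 > K2 = 845; K2/α21 = 845/0.377 = 2240 > K1 = 520.
Since both inequalities hold, each species can invade when rare, so the interior equilibrium is stable.

stable coexistence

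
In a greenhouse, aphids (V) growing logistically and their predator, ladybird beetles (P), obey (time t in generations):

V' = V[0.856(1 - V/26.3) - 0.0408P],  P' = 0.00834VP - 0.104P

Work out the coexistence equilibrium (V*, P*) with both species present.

V* ≈ 12.5, P* ≈ 11

From dP/dt = 0 with P > 0: 0.00834V* = 0.104, so V* = 12.5.
Substitute into dV/dt = 0: 0.856(1 - 12.5/26.3) = 0.0408P*.
The bracket is 0.526, giving P* = 0.45/0.0408 = 11.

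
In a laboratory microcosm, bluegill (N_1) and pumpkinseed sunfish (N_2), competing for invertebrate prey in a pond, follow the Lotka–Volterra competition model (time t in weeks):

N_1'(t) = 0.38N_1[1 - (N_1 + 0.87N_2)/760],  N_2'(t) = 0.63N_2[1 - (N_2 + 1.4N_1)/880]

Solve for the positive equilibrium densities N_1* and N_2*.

N_1* ≈ 25.7, N_2* ≈ 844

Setting both brackets to zero gives the nullclines N_1 + 0.87N_2 = 760 and 1.4N_1 + N_2 = 880.
Substituting N_2 = 880 - 1.4N_1 into the first: N_1(1 - 0.87·1.4) = 760 - 0.87·880.
So N_1* = -5.6/-0.218 = 25.7, and then N_2* = 880 - 1.4·25.7 = 844.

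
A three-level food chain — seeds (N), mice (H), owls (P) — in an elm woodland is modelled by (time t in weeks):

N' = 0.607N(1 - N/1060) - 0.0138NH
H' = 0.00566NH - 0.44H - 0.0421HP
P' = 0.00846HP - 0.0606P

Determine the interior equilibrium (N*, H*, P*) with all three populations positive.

From dP/dt = 0: 0.00846H* = 0.0606, so H* = 7.16.
From dN/dt = 0: 0.607(1 - N*/1060) = 0.0138·7.16, giving N* = 1060·(1 - 0.163) = 887.
From dH/dt = 0: 0.00566·887 - 0.44 = 0.0421P*, so P* = 4.58/0.0421 = 109.

N* ≈ 887, H* ≈ 7.16, P* ≈ 109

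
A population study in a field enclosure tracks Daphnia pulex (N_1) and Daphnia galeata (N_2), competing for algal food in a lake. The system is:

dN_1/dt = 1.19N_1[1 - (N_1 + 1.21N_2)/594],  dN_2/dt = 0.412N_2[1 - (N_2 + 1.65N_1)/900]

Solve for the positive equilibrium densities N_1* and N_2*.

N_1* ≈ 497, N_2* ≈ 80.4

Setting both brackets to zero gives the nullclines N_1 + 1.21N_2 = 594 and 1.65N_1 + N_2 = 900.
Substituting N_2 = 900 - 1.65N_1 into the first: N_1(1 - 1.21·1.65) = 594 - 1.21·900.
So N_1* = -495/-0.996 = 497, and then N_2* = 900 - 1.65·497 = 80.4.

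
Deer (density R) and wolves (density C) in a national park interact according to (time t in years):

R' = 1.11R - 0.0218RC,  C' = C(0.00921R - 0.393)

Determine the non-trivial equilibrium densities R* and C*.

R* ≈ 42.7, C* ≈ 50.9

Set dC/dt = 0 with C > 0: 0.00921R - 0.393 = 0, so R* = 0.393/0.00921 = 42.7.
Set dR/dt = 0 with R > 0: 1.11 - 0.0218C = 0, so C* = 1.11/0.0218 = 50.9.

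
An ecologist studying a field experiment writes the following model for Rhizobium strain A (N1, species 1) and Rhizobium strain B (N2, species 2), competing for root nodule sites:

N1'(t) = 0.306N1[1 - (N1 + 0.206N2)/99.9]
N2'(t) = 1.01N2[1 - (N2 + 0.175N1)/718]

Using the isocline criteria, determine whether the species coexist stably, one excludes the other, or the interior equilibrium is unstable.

species 2 excludes species 1

Compare the nullcline intercepts: K1/α12 = 99.9/0.206 = 485 < K2 = 718; K2/α21 = 718/0.175 = 4100 > K1 = 99.9.
Since the inequalities point opposite ways, species 2 can invade but species 1 cannot.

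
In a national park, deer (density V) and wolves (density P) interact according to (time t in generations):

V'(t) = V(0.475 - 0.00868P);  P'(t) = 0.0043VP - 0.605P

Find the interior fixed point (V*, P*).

Set dP/dt = 0 with P > 0: 0.0043V - 0.605 = 0, so V* = 0.605/0.0043 = 141.
Set dV/dt = 0 with V > 0: 0.475 - 0.00868P = 0, so P* = 0.475/0.00868 = 54.7.

V* ≈ 141, P* ≈ 54.7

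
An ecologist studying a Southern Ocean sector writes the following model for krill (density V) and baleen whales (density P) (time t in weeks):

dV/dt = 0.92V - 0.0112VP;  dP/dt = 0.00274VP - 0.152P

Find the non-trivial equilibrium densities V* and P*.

Set dP/dt = 0 with P > 0: 0.00274V - 0.152 = 0, so V* = 0.152/0.00274 = 55.5.
Set dV/dt = 0 with V > 0: 0.92 - 0.0112P = 0, so P* = 0.92/0.0112 = 82.1.

V* ≈ 55.5, P* ≈ 82.1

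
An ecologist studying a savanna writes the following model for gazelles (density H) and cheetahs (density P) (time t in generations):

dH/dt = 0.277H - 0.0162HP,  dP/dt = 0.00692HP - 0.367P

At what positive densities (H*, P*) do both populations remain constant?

H* ≈ 53, P* ≈ 17.1

Set dP/dt = 0 with P > 0: 0.00692H - 0.367 = 0, so H* = 0.367/0.00692 = 53.
Set dH/dt = 0 with H > 0: 0.277 - 0.0162P = 0, so P* = 0.277/0.0162 = 17.1.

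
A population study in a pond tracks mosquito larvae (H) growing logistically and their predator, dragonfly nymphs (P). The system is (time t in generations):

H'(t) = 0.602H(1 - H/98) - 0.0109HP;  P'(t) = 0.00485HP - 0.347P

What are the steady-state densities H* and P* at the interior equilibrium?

H* ≈ 71.5, P* ≈ 14.9

From dP/dt = 0 with P > 0: 0.00485H* = 0.347, so H* = 71.5.
Substitute into dH/dt = 0: 0.602(1 - 71.5/98) = 0.0109P*.
The bracket is 0.27, giving P* = 0.163/0.0109 = 14.9.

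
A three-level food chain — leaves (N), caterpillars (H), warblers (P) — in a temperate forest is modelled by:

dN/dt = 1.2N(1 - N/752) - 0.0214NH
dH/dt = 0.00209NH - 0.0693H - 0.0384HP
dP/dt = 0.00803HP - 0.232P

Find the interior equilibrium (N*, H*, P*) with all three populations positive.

N* ≈ 365, H* ≈ 28.9, P* ≈ 18

From dP/dt = 0: 0.00803H* = 0.232, so H* = 28.9.
From dN/dt = 0: 1.2(1 - N*/752) = 0.0214·28.9, giving N* = 752·(1 - 0.515) = 365.
From dH/dt = 0: 0.00209·365 - 0.0693 = 0.0384P*, so P* = 0.693/0.0384 = 18.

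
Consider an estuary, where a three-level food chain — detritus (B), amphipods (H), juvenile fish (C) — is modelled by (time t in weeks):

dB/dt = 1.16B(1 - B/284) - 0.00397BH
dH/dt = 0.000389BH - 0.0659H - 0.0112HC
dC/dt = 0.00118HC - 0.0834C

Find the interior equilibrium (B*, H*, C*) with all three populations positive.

From dC/dt = 0: 0.00118H* = 0.0834, so H* = 70.7.
From dB/dt = 0: 1.16(1 - B*/284) = 0.00397·70.7, giving B* = 284·(1 - 0.242) = 215.
From dH/dt = 0: 0.000389·215 - 0.0659 = 0.0112C*, so C* = 0.0179/0.0112 = 1.59.

B* ≈ 215, H* ≈ 70.7, C* ≈ 1.59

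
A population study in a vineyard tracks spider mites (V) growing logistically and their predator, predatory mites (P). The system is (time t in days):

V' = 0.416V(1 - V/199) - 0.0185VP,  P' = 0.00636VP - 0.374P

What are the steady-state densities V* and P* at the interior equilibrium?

V* ≈ 58.8, P* ≈ 15.8

From dP/dt = 0 with P > 0: 0.00636V* = 0.374, so V* = 58.8.
Substitute into dV/dt = 0: 0.416(1 - 58.8/199) = 0.0185P*.
The bracket is 0.704, giving P* = 0.293/0.0185 = 15.8.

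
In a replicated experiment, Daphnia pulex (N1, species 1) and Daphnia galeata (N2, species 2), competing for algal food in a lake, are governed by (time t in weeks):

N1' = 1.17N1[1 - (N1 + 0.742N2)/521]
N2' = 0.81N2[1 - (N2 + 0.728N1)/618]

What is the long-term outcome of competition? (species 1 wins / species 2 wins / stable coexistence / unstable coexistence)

stable coexistence

Compare the nullcline intercepts: K1/α12 = 521/0.742 = 702 > K2 = 618; K2/α21 = 618/0.728 = 849 > K1 = 521.
Since both inequalities hold, each species can invade when rare, so the interior equilibrium is stable.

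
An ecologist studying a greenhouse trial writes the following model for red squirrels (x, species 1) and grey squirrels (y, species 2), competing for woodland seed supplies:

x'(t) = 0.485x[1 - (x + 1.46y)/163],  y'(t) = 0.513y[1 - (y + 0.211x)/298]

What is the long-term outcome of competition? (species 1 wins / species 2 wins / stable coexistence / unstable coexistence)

Compare the nullcline intercepts: K1/α12 = 163/1.46 = 112 < K2 = 298; K2/α21 = 298/0.211 = 1410 > K1 = 163.
Since the inequalities point opposite ways, species 2 can invade but species 1 cannot.

species 2 excludes species 1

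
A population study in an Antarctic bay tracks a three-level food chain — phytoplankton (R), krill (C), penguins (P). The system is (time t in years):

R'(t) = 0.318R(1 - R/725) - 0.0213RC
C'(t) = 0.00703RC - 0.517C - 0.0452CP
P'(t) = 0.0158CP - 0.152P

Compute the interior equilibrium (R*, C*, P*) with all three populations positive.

R* ≈ 258, C* ≈ 9.62, P* ≈ 28.7

From dP/dt = 0: 0.0158C* = 0.152, so C* = 9.62.
From dR/dt = 0: 0.318(1 - R*/725) = 0.0213·9.62, giving R* = 725·(1 - 0.644) = 258.
From dC/dt = 0: 0.00703·258 - 0.517 = 0.0452P*, so P* = 1.3/0.0452 = 28.7.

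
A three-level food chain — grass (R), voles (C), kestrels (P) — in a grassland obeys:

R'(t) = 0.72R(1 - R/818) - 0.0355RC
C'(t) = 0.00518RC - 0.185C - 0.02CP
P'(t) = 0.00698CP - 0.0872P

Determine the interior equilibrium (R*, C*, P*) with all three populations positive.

From dP/dt = 0: 0.00698C* = 0.0872, so C* = 12.5.
From dR/dt = 0: 0.72(1 - R*/818) = 0.0355·12.5, giving R* = 818·(1 - 0.616) = 314.
From dC/dt = 0: 0.00518·314 - 0.185 = 0.02P*, so P* = 1.44/0.02 = 72.1.

R* ≈ 314, C* ≈ 12.5, P* ≈ 72.1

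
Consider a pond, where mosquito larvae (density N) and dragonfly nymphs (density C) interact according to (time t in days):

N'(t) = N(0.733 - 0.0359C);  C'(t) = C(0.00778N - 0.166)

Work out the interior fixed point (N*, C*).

Set dC/dt = 0 with C > 0: 0.00778N - 0.166 = 0, so N* = 0.166/0.00778 = 21.3.
Set dN/dt = 0 with N > 0: 0.733 - 0.0359C = 0, so C* = 0.733/0.0359 = 20.4.

N* ≈ 21.3, C* ≈ 20.4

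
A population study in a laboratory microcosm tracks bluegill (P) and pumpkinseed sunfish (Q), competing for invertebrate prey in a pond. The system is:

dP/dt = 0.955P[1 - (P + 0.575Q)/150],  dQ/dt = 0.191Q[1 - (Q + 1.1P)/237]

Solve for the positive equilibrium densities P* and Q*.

P* ≈ 37.3, Q* ≈ 196

Setting both brackets to zero gives the nullclines P + 0.575Q = 150 and 1.1P + Q = 237.
Substituting Q = 237 - 1.1P into the first: P(1 - 0.575·1.1) = 150 - 0.575·237.
So P* = 13.7/0.368 = 37.3, and then Q* = 237 - 1.1·37.3 = 196.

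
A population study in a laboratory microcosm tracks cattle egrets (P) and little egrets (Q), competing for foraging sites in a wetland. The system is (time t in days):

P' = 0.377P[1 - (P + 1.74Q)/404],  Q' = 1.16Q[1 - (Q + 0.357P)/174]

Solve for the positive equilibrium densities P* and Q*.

Setting both brackets to zero gives the nullclines P + 1.74Q = 404 and 0.357P + Q = 174.
Substituting Q = 174 - 0.357P into the first: P(1 - 1.74·0.357) = 404 - 1.74·174.
So P* = 101/0.379 = 267, and then Q* = 174 - 0.357·267 = 78.6.

P* ≈ 267, Q* ≈ 78.6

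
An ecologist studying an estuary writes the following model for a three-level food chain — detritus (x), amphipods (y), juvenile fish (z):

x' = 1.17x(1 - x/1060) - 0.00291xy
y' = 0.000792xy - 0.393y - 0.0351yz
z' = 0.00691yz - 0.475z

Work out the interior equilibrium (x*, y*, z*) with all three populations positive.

x* ≈ 879, y* ≈ 68.7, z* ≈ 8.63

From dz/dt = 0: 0.00691y* = 0.475, so y* = 68.7.
From dx/dt = 0: 1.17(1 - x*/1060) = 0.00291·68.7, giving x* = 1060·(1 - 0.171) = 879.
From dy/dt = 0: 0.000792·879 - 0.393 = 0.0351z*, so z* = 0.303/0.0351 = 8.63.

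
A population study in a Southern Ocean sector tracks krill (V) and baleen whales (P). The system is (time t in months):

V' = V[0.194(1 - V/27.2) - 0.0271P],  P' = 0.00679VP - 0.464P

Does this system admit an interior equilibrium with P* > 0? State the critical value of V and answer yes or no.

Threshold V = 68.3; K < 68.3, so no, the predator goes extinct.

The predator equation gives dP/dt > 0 only when V > 0.464/0.00679 = 68.3.
Without the predator, V → K = 27.2. Since 27.2 < 68.3, the predator cannot invade.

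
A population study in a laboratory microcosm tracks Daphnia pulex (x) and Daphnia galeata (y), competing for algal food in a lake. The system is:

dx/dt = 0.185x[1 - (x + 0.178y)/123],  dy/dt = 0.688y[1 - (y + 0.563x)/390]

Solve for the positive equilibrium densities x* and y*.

x* ≈ 59.5, y* ≈ 356

Setting both brackets to zero gives the nullclines x + 0.178y = 123 and 0.563x + y = 390.
Substituting y = 390 - 0.563x into the first: x(1 - 0.178·0.563) = 123 - 0.178·390.
So x* = 53.6/0.9 = 59.5, and then y* = 390 - 0.563·59.5 = 356.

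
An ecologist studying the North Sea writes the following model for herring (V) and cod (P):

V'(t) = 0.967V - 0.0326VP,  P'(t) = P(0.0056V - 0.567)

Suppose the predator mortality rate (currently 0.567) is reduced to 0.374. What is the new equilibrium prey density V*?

V* ≈ 66.8

At the interior fixed point, setting dP/dt = 0 with P > 0 fixes V* = (predator death rate)/(VP coefficient) — independent of the other coefficients.
With the change, V* = 0.374/0.0056 = 66.8; it falls from 101.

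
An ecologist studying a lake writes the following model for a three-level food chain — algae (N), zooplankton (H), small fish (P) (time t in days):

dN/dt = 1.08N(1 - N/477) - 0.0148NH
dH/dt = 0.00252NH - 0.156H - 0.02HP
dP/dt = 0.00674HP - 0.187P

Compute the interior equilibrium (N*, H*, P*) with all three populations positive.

N* ≈ 296, H* ≈ 27.7, P* ≈ 29.5

From dP/dt = 0: 0.00674H* = 0.187, so H* = 27.7.
From dN/dt = 0: 1.08(1 - N*/477) = 0.0148·27.7, giving N* = 477·(1 - 0.38) = 296.
From dH/dt = 0: 0.00252·296 - 0.156 = 0.02P*, so P* = 0.589/0.02 = 29.5.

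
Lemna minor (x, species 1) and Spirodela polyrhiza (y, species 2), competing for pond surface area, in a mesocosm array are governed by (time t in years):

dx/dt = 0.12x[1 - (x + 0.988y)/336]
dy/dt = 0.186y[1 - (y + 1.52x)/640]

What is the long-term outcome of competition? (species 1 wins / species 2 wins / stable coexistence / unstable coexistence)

species 2 excludes species 1

Compare the nullcline intercepts: K1/α12 = 336/0.988 = 340 < K2 = 640; K2/α21 = 640/1.52 = 421 > K1 = 336.
Since the inequalities point opposite ways, species 2 can invade but species 1 cannot.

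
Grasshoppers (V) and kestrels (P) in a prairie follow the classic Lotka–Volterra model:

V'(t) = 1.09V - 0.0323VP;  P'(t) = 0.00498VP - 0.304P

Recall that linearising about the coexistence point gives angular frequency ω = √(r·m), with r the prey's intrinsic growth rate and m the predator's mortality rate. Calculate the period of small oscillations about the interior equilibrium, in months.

Here r = 1.09 and m = 0.304, so r·m = 0.331.
ω = √0.331 = 0.576 per month, hence T = 2π/ω ≈ 10.9 months.

T ≈ 10.9 months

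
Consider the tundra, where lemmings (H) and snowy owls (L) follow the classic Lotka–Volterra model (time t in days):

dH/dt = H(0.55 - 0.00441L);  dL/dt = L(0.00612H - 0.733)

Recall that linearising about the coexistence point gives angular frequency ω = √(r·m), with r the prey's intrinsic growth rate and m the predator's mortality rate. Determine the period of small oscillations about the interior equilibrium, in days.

T ≈ 9.9 days

Here r = 0.55 and m = 0.733, so r·m = 0.403.
ω = √0.403 = 0.635 per day, hence T = 2π/ω ≈ 9.9 days.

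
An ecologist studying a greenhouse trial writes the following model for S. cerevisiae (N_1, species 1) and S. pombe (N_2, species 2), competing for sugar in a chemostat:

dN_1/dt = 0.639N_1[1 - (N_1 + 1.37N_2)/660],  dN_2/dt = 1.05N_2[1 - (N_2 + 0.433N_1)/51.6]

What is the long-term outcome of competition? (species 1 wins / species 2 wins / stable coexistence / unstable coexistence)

Compare the nullcline intercepts: K1/α12 = 660/1.37 = 482 > K2 = 51.6; K2/α21 = 51.6/0.433 = 119 < K1 = 660.
Since the inequalities point opposite ways, species 1 can invade but species 2 cannot.

species 1 excludes species 2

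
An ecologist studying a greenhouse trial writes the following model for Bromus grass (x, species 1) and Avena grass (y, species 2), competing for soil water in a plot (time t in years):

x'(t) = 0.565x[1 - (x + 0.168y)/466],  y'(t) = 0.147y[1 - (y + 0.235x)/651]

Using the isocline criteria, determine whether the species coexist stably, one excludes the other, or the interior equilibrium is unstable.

Compare the nullcline intercepts: K1/α12 = 466/0.168 = 2770 > K2 = 651; K2/α21 = 651/0.235 = 2770 > K1 = 466.
Since both inequalities hold, each species can invade when rare, so the interior equilibrium is stable.

stable coexistence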